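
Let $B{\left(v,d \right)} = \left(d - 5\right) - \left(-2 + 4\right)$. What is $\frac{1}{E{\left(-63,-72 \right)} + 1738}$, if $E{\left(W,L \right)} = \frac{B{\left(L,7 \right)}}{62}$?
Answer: $\frac{1}{1738} \approx 0.00057537$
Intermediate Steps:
$B{\left(v,d \right)} = -7 + d$ ($B{\left(v,d \right)} = \left(-5 + d\right) - 2 = -7 + d$)
$E{\left(W,L \right)} = 0$ ($E{\left(W,L \right)} = \frac{-7 + 7}{62} = 0 \cdot \frac{1}{62} = 0$)
$\frac{1}{E{\left(-63,-72 \right)} + 1738} = \frac{1}{0 + 1738} = \frac{1}{1738}$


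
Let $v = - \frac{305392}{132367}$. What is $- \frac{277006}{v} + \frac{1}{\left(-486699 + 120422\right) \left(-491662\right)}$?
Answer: $\frac{1650764811343166291735}{13749090060290152} \approx 1.2006 \cdot 10^{5}$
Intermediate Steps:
$v = - \frac{305392}{132367}$ ($v = \left(-305392\right) \frac{1}{132367} = - \frac{305392}{132367} \approx -2.3072$)
$- \frac{277006}{v} + \frac{1}{\left(-486699 + 120422\right) \left(-491662\right)} = - \frac{277006}{- \frac{305392}{132367}} + \frac{1}{\left(-486699 + 120422\right) \left(-491662\right)} = \left(-277006\right) \left(- \frac{132367}{305392}\right) + \frac{1}{-366277} \left(- \frac{1}{491662}\right) = \frac{18333226601}{152696} - - \frac{1}{180084482374} = \frac{18333226601}{152696} + \frac{1}{180084482374} = \frac{1650764811343166291735}{13749090060290152}$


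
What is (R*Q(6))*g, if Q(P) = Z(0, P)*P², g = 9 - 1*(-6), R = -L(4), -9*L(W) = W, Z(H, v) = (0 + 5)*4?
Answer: 4800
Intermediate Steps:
Z(H, v) = 20 (Z(H, v) = 5*4 = 20)
L(W) = -W/9
R = 4/9 (R = -(-1)*4/9 = -1*(-4/9) = 4/9 ≈ 0.44444)
g = 15 (g = 9 + 6 = 15)
Q(P) = 20*P²
(R*Q(6))*g = (4*(20*6²)/9)*15 = (4*(20*36)/9)*15 = ((4/9)*720)*15 = 320*15 = 4800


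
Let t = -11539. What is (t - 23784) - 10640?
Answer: -45963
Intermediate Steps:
(t - 23784) - 10640 = (-11539 - 23784) - 10640 = -35323 - 10640 = -45963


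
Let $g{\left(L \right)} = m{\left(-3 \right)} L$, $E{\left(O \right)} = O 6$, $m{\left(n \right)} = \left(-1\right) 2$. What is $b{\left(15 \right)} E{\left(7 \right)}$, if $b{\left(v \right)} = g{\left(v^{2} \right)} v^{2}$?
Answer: $-4252500$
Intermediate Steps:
$m{\left(n \right)} = -2$
$E{\left(O \right)} = 6 O$
$g{\left(L \right)} = - 2 L$
$b{\left(v \right)} = - 2 v^{4}$ ($b{\left(v \right)} = - 2 v^{2} v^{2} = - 2 v^{4}$)
$b{\left(15 \right)} E{\left(7 \right)} = - 2 \cdot 15^{4} \cdot 6 \cdot 7 = \left(-2\right) 50625 \cdot 42 = \left(-101250\right) 42 = -4252500$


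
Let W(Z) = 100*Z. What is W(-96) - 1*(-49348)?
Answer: 39748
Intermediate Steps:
W(-96) - 1*(-49348) = 100*(-96) - 1*(-49348) = -9600 + 49348 = 39748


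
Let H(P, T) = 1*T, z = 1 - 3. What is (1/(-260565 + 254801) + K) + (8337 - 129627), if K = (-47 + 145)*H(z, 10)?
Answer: -693466841/5764 ≈ -1.2031e+5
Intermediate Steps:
z = -2
H(P, T) = T
K = 980 (K = (-47 + 145)*10 = 98*10 = 980)
(1/(-260565 + 254801) + K) + (8337 - 129627) = (1/(-260565 + 254801) + 980) + (8337 - 129627) = (1/(-5764) + 980) - 121290 = (-1/5764 + 980) - 121290 = 5648719/5764 - 121290 = -693466841/5764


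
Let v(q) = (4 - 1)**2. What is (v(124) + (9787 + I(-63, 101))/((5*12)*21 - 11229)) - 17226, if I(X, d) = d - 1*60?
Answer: -57215367/3323 ≈ -17218.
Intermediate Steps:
v(q) = 9 (v(q) = 3**2 = 9)
I(X, d) = -60 + d (I(X, d) = d - 60 = -60 + d)
(v(124) + (9787 + I(-63, 101))/((5*12)*21 - 11229)) - 17226 = (9 + (9787 + (-60 + 101))/((5*12)*21 - 11229)) - 17226 = (9 + (9787 + 41)/(60*21 - 11229)) - 17226 = (9 + 9828/(1260 - 11229)) - 17226 = (9 + 9828/(-9969)) - 17226 = (9 + 9828*(-1/9969)) - 17226 = (9 - 3276/3323) - 17226 = 26631/3323 - 17226 = -57215367/3323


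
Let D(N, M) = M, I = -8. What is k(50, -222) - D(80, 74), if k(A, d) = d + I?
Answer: -304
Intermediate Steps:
k(A, d) = -8 + d (k(A, d) = d - 8 = -8 + d)
k(50, -222) - D(80, 74) = (-8 - 222) - 1*74 = -230 - 74 = -304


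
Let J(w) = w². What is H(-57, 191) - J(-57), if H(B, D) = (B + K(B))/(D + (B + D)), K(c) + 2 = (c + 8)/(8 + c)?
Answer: -1055983/325 ≈ -3249.2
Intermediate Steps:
K(c) = -1 (K(c) = -2 + (c + 8)/(8 + c) = -2 + (8 + c)/(8 + c) = -2 + 1 = -1)
H(B, D) = (-1 + B)/(B + 2*D) (H(B, D) = (B - 1)/(D + (B + D)) = (-1 + B)/(B + 2*D))
H(-57, 191) - J(-57) = (-1 - 57)/(-57 + 2*191) - 1*(-57)² = -58/(-57 + 382) - 1*3249 = -58/325 - 3249 = -1055983/325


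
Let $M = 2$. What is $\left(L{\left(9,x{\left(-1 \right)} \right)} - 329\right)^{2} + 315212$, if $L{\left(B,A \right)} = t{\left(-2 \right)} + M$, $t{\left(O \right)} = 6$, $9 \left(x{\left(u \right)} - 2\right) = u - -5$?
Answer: $418253$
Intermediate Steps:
$x{\left(u \right)} = \frac{23}{9} + \frac{u}{9}$ ($x{\left(u \right)} = 2 + \frac{u - -5}{9} = 2 + \frac{u + 5}{9} = 2 + \frac{5 + u}{9} = 2 + \left(\frac{5}{9} + \frac{u}{9}\right) = \frac{23}{9} + \frac{u}{9}$)
$L{\left(B,A \right)} = 8$ ($L{\left(B,A \right)} = 6 + 2 = 8$)
$\left(L{\left(9,x{\left(-1 \right)} \right)} - 329\right)^{2} + 315212 = \left(8 - 329\right)^{2} + 315212 = \left(-321\right)^{2} + 315212 = 103041 + 315212 = 418253$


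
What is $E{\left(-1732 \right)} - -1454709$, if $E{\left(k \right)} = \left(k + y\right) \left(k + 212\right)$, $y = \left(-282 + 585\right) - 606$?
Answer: $4547909$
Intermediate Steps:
$y = -303$ ($y = 303 - 606 = -303$)
$E{\left(k \right)} = \left(-303 + k\right) \left(212 + k\right)$ ($E{\left(k \right)} = \left(k - 303\right) \left(k + 212\right) = \left(-303 + k\right) \left(212 + k\right)$)
$E{\left(-1732 \right)} - -1454709 = \left(-64236 + \left(-1732\right)^{2} - -157612\right) - -1454709 = \left(-64236 + 2999824 + 157612\right) + 1454709 = 3093200 + 1454709 = 4547909$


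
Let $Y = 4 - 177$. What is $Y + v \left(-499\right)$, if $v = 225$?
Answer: $-112448$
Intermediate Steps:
$Y = -173$ ($Y = 4 - 177 = -173$)
$Y + v \left(-499\right) = -173 + 225 \left(-499\right) = -173 - 112275 = -112448$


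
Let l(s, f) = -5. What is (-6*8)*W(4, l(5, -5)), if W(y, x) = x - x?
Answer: 0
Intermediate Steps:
W(y, x) = 0
(-6*8)*W(4, l(5, -5)) = -6*8*0 = -48*0 = 0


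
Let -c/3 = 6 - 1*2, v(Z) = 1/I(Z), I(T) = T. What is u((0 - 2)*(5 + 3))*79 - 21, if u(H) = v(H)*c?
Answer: 153/4 ≈ 38.250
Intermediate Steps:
v(Z) = 1/Z
c = -12 (c = -3*(6 - 1*2) = -3*(6 - 2) = -3*4 = -12)
u(H) = -12/H
u((0 - 2)*(5 + 3))*79 - 21 = -12*1/((0 - 2)*(5 + 3))*79 - 21 = -12/((-2*8))*79 - 21 = -12/(-16)*79 - 21 = -12*(-1/16)*79 - 21 = (¾)*79 - 21 = 237/4 - 21 = 153/4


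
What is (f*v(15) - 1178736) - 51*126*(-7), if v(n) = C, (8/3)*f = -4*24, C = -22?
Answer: -1132962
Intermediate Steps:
f = -36 (f = 3*(-4*24)/8 = (3/8)*(-96) = -36)
v(n) = -22
(f*v(15) - 1178736) - 51*126*(-7) = (-36*(-22) - 1178736) - 51*126*(-7) = (792 - 1178736) - 6426*(-7) = -1177944 + 44982 = -1132962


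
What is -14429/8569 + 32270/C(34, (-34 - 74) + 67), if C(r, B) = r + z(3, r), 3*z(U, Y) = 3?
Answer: 7886189/8569 ≈ 920.32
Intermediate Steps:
z(U, Y) = 1 (z(U, Y) = (⅓)*3 = 1)
C(r, B) = 1 + r (C(r, B) = r + 1 = 1 + r)
-14429/8569 + 32270/C(34, (-34 - 74) + 67) = -14429/8569 + 32270/(1 + 34) = -14429*1/8569 + 32270/35 = -14429/8569 + 32270*(1/35) = -14429/8569 + 922 = 7886189/8569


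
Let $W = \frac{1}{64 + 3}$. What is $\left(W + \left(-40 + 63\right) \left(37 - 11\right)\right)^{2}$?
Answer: $\frac{1605364489}{4489} \approx 3.5762 \cdot 10^{5}$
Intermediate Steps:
$W = \frac{1}{67} \approx 0.014925$
$\left(W + \left(-40 + 63\right) \left(37 - 11\right)\right)^{2} = \left(\frac{1}{67} + \left(-40 + 63\right) \left(37 - 11\right)\right)^{2} = \left(\frac{1}{67} + 23 \cdot 26\right)^{2} = \left(\frac{1}{67} + 598\right)^{2} = \left(\frac{40067}{67}\right)^{2} = \frac{1605364489}{4489}$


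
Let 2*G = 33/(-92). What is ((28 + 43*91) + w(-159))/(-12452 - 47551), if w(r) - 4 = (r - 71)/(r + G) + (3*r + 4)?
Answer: -101733728/1757427867 ≈ -0.057888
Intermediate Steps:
G = -33/184 (G = (33/(-92))/2 = (33*(-1/92))/2 = (½)*(-33/92) = -33/184 ≈ -0.17935)
w(r) = 8 + 3*r + (-71 + r)/(-33/184 + r) (w(r) = 4 + ((r - 71)/(r - 33/184) + (3*r + 4)) = 4 + ((-71 + r)/(-33/184 + r) + (4 + 3*r)) = 4 + (4 + 3*r + (-71 + r)/(-33/184 + r)) = 8 + 3*r + (-71 + r)/(-33/184 + r))
((28 + 43*91) + w(-159))/(-12452 - 47551) = ((28 + 43*91) + (-13328 + 552*(-159)² + 1557*(-159))/(-33 + 184*(-159)))/(-12452 - 47551) = ((28 + 3913) + (-13328 + 552*25281 - 247563)/(-33 - 29256))/(-60003) = (3941 + (-13328 + 13955112 - 247563)/(-29289))*(-1/60003) = (3941 - 1/29289*13694221)*(-1/60003) = (3941 - 13694221/29289)*(-1/60003) = (101733728/29289)*(-1/60003) = -101733728/1757427867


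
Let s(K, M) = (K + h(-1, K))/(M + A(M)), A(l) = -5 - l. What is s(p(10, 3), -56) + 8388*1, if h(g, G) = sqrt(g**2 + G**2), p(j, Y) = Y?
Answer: 41937/5 - sqrt(10)/5 ≈ 8386.8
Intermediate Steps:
h(g, G) = sqrt(G**2 + g**2)
s(K, M) = -K/5 - sqrt(1 + K**2)/5 (s(K, M) = (K + sqrt(K**2 + (-1)**2))/(M + (-5 - M)) = (K + sqrt(K**2 + 1))/(-5) = (K + sqrt(1 + K**2))*(-1/5) = -K/5 - sqrt(1 + K**2)/5)
s(p(10, 3), -56) + 8388*1 = (-1/5*3 - sqrt(1 + 3**2)/5) + 8388*1 = (-3/5 - sqrt(1 + 9)/5) + 8388 = (-3/5 - sqrt(10)/5) + 8388 = 41937/5 - sqrt(10)/5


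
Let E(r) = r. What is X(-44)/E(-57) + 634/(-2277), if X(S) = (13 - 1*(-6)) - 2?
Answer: -24949/43263 ≈ -0.57668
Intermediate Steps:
X(S) = 17 (X(S) = (13 + 6) - 2 = 19 - 2 = 17)
X(-44)/E(-57) + 634/(-2277) = 17/(-57) + 634/(-2277) = 17*(-1/57) + 634*(-1/2277) = -17/57 - 634/2277 = -24949/43263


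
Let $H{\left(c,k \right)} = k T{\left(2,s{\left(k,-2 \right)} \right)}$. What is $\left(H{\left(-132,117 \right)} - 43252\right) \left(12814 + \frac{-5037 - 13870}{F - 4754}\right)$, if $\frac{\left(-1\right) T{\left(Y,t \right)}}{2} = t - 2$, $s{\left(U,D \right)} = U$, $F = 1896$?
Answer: $- \frac{1285414111839}{1429} \approx -8.9952 \cdot 10^{8}$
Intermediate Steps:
$T{\left(Y,t \right)} = 4 - 2 t$ ($T{\left(Y,t \right)} = - 2 \left(t - 2\right) = - 2 \left(-2 + t\right) = 4 - 2 t$)
$H{\left(c,k \right)} = k \left(4 - 2 k\right)$
$\left(H{\left(-132,117 \right)} - 43252\right) \left(12814 + \frac{-5037 - 13870}{F - 4754}\right) = \left(2 \cdot 117 \left(2 - 117\right) - 43252\right) \left(12814 + \frac{-5037 - 13870}{1896 - 4754}\right) = \left(2 \cdot 117 \left(2 - 117\right) - 43252\right) \left(12814 - \frac{18907}{-2858}\right) = \left(2 \cdot 117 \left(-115\right) - 43252\right) \left(12814 - - \frac{18907}{2858}\right) = \left(-26910 - 43252\right) \left(12814 + \frac{18907}{2858}\right) = \left(-70162\right) \frac{36641319}{2858} = - \frac{1285414111839}{1429}$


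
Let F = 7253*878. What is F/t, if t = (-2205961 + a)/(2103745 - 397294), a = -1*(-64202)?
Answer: -10866908632434/2141759 ≈ -5.0738e+6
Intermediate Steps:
a = 64202
t = -2141759/1706451 (t = (-2205961 + 64202)/(2103745 - 397294) = -2141759/1706451 ≈ -1.2551)
F = 6368134
F/t = 6368134/(-2141759/1706451) = 6368134*(-1706451/2141759) = -10866908632434/2141759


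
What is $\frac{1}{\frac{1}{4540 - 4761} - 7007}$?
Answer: $- \frac{221}{1548548} \approx -0.00014271$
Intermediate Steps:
$\frac{1}{\frac{1}{4540 - 4761} - 7007} = \frac{1}{\frac{1}{-221} - 7007} = \frac{1}{- \frac{1}{221} - 7007} = \frac{1}{- \frac{1548548}{221}} = - \frac{221}{1548548}$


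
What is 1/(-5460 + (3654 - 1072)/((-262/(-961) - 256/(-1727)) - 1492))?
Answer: -1237747417/6760243501097 ≈ -0.00018309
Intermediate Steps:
1/(-5460 + (3654 - 1072)/((-262/(-961) - 256/(-1727)) - 1492)) = 1/(-5460 + 2582/((-262*(-1/961) - 256*(-1/1727)) - 1492)) = 1/(-5460 + 2582/((262/961 + 256/1727) - 1492)) = 1/(-5460 + 2582/(698490/1659647 - 1492)) = 1/(-5460 + 2582/(-2475494834/1659647)) = 1/(-5460 + 2582*(-1659647/2475494834)) = 1/(-5460 - 2142604277/1237747417) = 1/(-6760243501097/1237747417) = -1237747417/6760243501097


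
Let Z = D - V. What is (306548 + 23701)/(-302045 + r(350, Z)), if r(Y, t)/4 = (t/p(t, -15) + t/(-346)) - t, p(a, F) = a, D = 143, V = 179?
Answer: -57133077/52228109 ≈ -1.0939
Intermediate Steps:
Z = -36 (Z = 143 - 1*179 = 143 - 179 = -36)
r(Y, t) = 4 - 694*t/173 (r(Y, t) = 4*((t/t + t/(-346)) - t) = 4*((1 + t*(-1/346)) - t) = 4*((1 - t/346) - t) = 4*(1 - 347*t/346) = 4 - 694*t/173)
(306548 + 23701)/(-302045 + r(350, Z)) = (306548 + 23701)/(-302045 + (4 - 694/173*(-36))) = 330249/(-302045 + (4 + 24984/173)) = 330249/(-302045 + 25676/173) = 330249/(-52228109/173) = 330249*(-173/52228109) = -57133077/52228109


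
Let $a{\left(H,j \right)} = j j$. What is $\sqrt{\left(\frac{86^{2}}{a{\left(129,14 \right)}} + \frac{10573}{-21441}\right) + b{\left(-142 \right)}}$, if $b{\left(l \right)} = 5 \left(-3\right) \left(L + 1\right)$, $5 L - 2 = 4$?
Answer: $\frac{\sqrt{1949921115}}{21441} \approx 2.0595$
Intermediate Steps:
$L = \frac{6}{5}$ ($L = \frac{2}{5} + \frac{1}{5} \cdot 4 = \frac{2}{5} + \frac{4}{5} = \frac{6}{5} \approx 1.2$)
$a{\left(H,j \right)} = j^{2}$
$b{\left(l \right)} = -33$ ($b{\left(l \right)} = 5 \left(-3\right) \left(\frac{6}{5} + 1\right) = \left(-15\right) \frac{11}{5} = -33$)
$\sqrt{\left(\frac{86^{2}}{a{\left(129,14 \right)}} + \frac{10573}{-21441}\right) + b{\left(-142 \right)}} = \sqrt{\left(\frac{86^{2}}{14^{2}} + \frac{10573}{-21441}\right) - 33} = \sqrt{\left(\frac{7396}{196} + 10573 \left(- \frac{1}{21441}\right)\right) - 33} = \sqrt{\left(7396 \cdot \frac{1}{196} - \frac{10573}{21441}\right) - 33} = \sqrt{\left(\frac{1849}{49} - \frac{10573}{21441}\right) - 33} = \sqrt{\frac{5589476}{150087} - 33} = \sqrt{\frac{636605}{150087}} = \frac{\sqrt{1949921115}}{21441}$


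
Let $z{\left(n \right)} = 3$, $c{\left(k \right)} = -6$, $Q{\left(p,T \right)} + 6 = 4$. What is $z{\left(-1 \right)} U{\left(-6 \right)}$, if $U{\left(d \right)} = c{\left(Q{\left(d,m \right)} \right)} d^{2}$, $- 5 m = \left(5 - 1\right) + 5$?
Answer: $-648$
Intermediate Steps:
$m = - \frac{9}{5}$ ($m = - \frac{\left(5 - 1\right) + 5}{5} = - \frac{4 + 5}{5} = \left(- \frac{1}{5}\right) 9 = - \frac{9}{5} \approx -1.8$)
$Q{\left(p,T \right)} = -2$ ($Q{\left(p,T \right)} = -6 + 4 = -2$)
$U{\left(d \right)} = - 6 d^{2}$
$z{\left(-1 \right)} U{\left(-6 \right)} = 3 \left(- 6 \left(-6\right)^{2}\right) = 3 \left(\left(-6\right) 36\right) = 3 \left(-216\right) = -648$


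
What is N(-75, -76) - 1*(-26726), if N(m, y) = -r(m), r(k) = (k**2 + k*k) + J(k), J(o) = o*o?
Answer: 9851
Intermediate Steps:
J(o) = o**2
r(k) = 3*k**2 (r(k) = (k**2 + k*k) + k**2 = (k**2 + k**2) + k**2 = 2*k**2 + k**2 = 3*k**2)
N(m, y) = -3*m**2
N(-75, -76) - 1*(-26726) = -3*(-75)**2 - 1*(-26726) = -3*5625 + 26726 = -16875 + 26726 = 9851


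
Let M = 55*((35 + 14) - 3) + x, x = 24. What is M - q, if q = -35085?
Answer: 37639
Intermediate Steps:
M = 2554 (M = 55*((35 + 14) - 3) + 24 = 55*(49 - 3) + 24 = 55*46 + 24 = 2530 + 24 = 2554)
M - q = 2554 - 1*(-35085) = 2554 + 35085 = 37639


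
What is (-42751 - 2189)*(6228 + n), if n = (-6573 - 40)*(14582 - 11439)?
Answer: 933782689140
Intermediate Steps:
n = -20784659 (n = -6613*3143 = -20784659)
(-42751 - 2189)*(6228 + n) = (-42751 - 2189)*(6228 - 20784659) = -44940*(-20778431) = 933782689140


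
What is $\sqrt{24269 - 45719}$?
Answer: $5 i \sqrt{858} \approx 146.46 i$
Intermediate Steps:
$\sqrt{24269 - 45719} = \sqrt{-21450} = 5 i \sqrt{858}$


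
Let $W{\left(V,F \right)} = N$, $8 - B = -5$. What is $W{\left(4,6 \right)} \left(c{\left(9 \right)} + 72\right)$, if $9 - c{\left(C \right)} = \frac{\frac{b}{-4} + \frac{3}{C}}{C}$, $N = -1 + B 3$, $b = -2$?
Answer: $\frac{83011}{27} \approx 3074.5$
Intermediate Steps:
$B = 13$ ($B = 8 - -5 = 8 + 5 = 13$)
$N = 38$ ($N = -1 + 13 \cdot 3 = -1 + 39 = 38$)
$W{\left(V,F \right)} = 38$
$c{\left(C \right)} = 9 - \frac{\frac{1}{2} + \frac{3}{C}}{C}$ ($c{\left(C \right)} = 9 - \frac{- \frac{2}{-4} + \frac{3}{C}}{C} = 9 - \frac{\left(-2\right) \left(- \frac{1}{4}\right) + \frac{3}{C}}{C} = 9 - \frac{\frac{1}{2} + \frac{3}{C}}{C}$)
$W{\left(4,6 \right)} \left(c{\left(9 \right)} + 72\right) = 38 \left(\left(9 - \frac{3}{81} - \frac{1}{2 \cdot 9}\right) + 72\right) = 38 \left(\left(9 - \frac{1}{27} - \frac{1}{18}\right) + 72\right) = 38 \left(\frac{481}{54} + 72\right) = 38 \cdot \frac{4369}{54} = \frac{83011}{27}$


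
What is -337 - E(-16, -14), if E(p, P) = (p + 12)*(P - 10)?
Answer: -433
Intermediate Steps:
E(p, P) = (-10 + P)*(12 + p) (E(p, P) = (12 + p)*(-10 + P) = (-10 + P)*(12 + p))
-337 - E(-16, -14) = -337 - (-120 - 10*(-16) + 12*(-14) - 14*(-16)) = -337 - (-120 + 160 - 168 + 224) = -337 - 1*96 = -337 - 96 = -433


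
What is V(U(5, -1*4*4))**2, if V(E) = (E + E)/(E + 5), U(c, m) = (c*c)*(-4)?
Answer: 1600/361 ≈ 4.4321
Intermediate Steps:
U(c, m) = -4*c**2 (U(c, m) = c**2*(-4) = -4*c**2)
V(E) = 2*E/(5 + E) (V(E) = (2*E)/(5 + E) = 2*E/(5 + E))
V(U(5, -1*4*4))**2 = (2*(-4*5**2)/(5 - 4*5**2))**2 = (2*(-4*25)/(5 - 4*25))**2 = (2*(-100)/(5 - 100))**2 = (2*(-100)/(-95))**2 = (2*(-100)*(-1/95))**2 = (40/19)**2 = 1600/361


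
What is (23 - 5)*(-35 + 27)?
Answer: -144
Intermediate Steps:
(23 - 5)*(-35 + 27) = 18*(-8) = -144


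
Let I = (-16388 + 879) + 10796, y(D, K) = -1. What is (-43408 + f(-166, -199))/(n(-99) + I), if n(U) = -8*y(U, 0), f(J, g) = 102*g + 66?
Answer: 12728/941 ≈ 13.526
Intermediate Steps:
f(J, g) = 66 + 102*g
n(U) = 8 (n(U) = -8*(-1) = 8)
I = -4713 (I = -15509 + 10796 = -4713)
(-43408 + f(-166, -199))/(n(-99) + I) = (-43408 + (66 + 102*(-199)))/(8 - 4713) = (-43408 + (66 - 20298))/(-4705) = (-43408 - 20232)*(-1/4705) = -63640*(-1/4705) = 12728/941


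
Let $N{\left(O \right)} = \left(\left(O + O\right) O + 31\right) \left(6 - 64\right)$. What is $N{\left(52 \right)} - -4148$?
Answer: $-311314$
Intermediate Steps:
$N{\left(O \right)} = -1798 - 116 O^{2}$ ($N{\left(O \right)} = \left(2 O O + 31\right) \left(-58\right) = \left(2 O^{2} + 31\right) \left(-58\right) = \left(31 + 2 O^{2}\right) \left(-58\right) = -1798 - 116 O^{2}$)
$N{\left(52 \right)} - -4148 = \left(-1798 - 116 \cdot 52^{2}\right) - -4148 = \left(-1798 - 313664\right) + 4148 = -315462 + 4148 = -311314$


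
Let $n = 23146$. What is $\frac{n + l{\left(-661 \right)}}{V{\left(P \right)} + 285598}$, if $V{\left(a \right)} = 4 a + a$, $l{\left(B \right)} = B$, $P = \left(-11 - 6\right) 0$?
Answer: $\frac{22485}{285598} \approx 0.07873$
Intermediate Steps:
$P = 0$ ($P = \left(-17\right) 0 = 0$)
$V{\left(a \right)} = 5 a$
$\frac{n + l{\left(-661 \right)}}{V{\left(P \right)} + 285598} = \frac{23146 - 661}{5 \cdot 0 + 285598} = \frac{22485}{0 + 285598} = \frac{22485}{285598}$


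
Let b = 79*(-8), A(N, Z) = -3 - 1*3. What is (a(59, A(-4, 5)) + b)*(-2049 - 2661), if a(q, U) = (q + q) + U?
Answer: 2449200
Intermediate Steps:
A(N, Z) = -6 (A(N, Z) = -3 - 3 = -6)
a(q, U) = U + 2*q (a(q, U) = 2*q + U = U + 2*q)
b = -632
(a(59, A(-4, 5)) + b)*(-2049 - 2661) = ((-6 + 2*59) - 632)*(-2049 - 2661) = ((-6 + 118) - 632)*(-4710) = (112 - 632)*(-4710) = -520*(-4710) = 2449200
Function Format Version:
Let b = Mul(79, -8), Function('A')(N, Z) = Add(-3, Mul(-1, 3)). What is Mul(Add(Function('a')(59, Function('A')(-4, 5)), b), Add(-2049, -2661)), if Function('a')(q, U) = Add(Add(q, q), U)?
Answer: 2449200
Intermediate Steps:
Function('A')(N, Z) = -6 (Function('A')(N, Z) = Add(-3, -3) = -6)
Function('a')(q, U) = Add(U, Mul(2, q)) (Function('a')(q, U) = Add(Mul(2, q), U) = Add(U, Mul(2, q)))
b = -632
Mul(Add(Function('a')(59, Function('A')(-4, 5)), b), Add(-2049, -2661)) = Mul(Add(Add(-6, Mul(2, 59)), -632), Add(-2049, -2661)) = Mul(Add(Add(-6, 118), -632), -4710) = Mul(Add(112, -632), -4710) = Mul(-520, -4710) = 2449200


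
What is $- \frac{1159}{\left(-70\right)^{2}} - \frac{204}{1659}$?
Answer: $- \frac{139161}{387100} \approx -0.3595$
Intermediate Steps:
$- \frac{1159}{\left(-70\right)^{2}} - \frac{204}{1659} = - \frac{1159}{4900} - \frac{68}{553} = - \frac{139161}{387100}$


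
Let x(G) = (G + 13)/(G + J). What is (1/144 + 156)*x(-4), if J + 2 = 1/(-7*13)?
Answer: -2044315/8752 ≈ -233.58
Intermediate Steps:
J = -183/91 (J = -2 + 1/(-7*13) = -2 - ⅐*1/13 = -2 - 1/91 = -183/91 ≈ -2.0110)
x(G) = (13 + G)/(-183/91 + G) (x(G) = (G + 13)/(G - 183/91) = (13 + G)/(-183/91 + G))
(1/144 + 156)*x(-4) = (1/144 + 156)*(91*(13 - 4)/(-183 + 91*(-4))) = (1/144 + 156)*(91*9/(-183 - 364)) = 22465*(91*9/(-547))/144 = 22465*(91*(-1/547)*9)/144 = (22465/144)*(-819/547) = -2044315/8752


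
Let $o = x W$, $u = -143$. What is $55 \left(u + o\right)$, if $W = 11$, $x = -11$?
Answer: $-14520$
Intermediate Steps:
$o = -121$ ($o = \left(-11\right) 11 = -121$)
$55 \left(u + o\right) = 55 \left(-143 - 121\right) = 55 \left(-264\right) = -14520$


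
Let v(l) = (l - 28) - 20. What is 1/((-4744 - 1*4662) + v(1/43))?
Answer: -43/406521 ≈ -0.00010578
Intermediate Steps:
v(l) = -48 + l (v(l) = (-28 + l) - 20 = -48 + l)
1/((-4744 - 1*4662) + v(1/43)) = 1/((-4744 - 1*4662) + (-48 + 1/43)) = 1/((-4744 - 4662) + (-48 + 1/43)) = 1/(-9406 - 2063/43) = 1/(-406521/43) = -43/406521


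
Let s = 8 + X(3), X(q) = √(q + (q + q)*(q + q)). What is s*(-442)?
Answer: -3536 - 442*√39 ≈ -6296.3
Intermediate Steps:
X(q) = √(q + 4*q²) (X(q) = √(q + (2*q)*(2*q)) = √(q + 4*q²))
s = 8 + √39 (s = 8 + √(3*(1 + 4*3)) = 8 + √(3*(1 + 12)) = 8 + √(3*13) = 8 + √39 ≈ 14.245)
s*(-442) = (8 + √39)*(-442) = -3536 - 442*√39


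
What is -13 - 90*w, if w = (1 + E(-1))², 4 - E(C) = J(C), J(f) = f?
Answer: -3253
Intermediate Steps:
E(C) = 4 - C
w = 36 (w = (1 + (4 - 1*(-1)))² = (1 + (4 + 1))² = (1 + 5)² = 6² = 36)
-13 - 90*w = -13 - 90*36 = -13 - 3240 = -3253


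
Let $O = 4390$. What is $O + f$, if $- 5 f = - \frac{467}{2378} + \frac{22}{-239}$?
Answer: $\frac{12475270829}{2841710} \approx 4390.1$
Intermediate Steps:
$f = \frac{163929}{2841710}$ ($f = - \frac{- \frac{467}{2378} + \frac{22}{-239}}{5} = - \frac{\left(-467\right) \frac{1}{2378} + 22 \left(- \frac{1}{239}\right)}{5} = - \frac{- \frac{467}{2378} - \frac{22}{239}}{5} = \left(- \frac{1}{5}\right) \left(- \frac{163929}{568342}\right) = \frac{163929}{2841710} \approx 0.057687$)
$O + f = 4390 + \frac{163929}{2841710} = \frac{12475270829}{2841710}$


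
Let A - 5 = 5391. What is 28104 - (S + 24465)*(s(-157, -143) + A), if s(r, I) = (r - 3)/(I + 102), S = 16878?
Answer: -9152022564/41 ≈ -2.2322e+8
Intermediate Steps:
s(r, I) = (-3 + r)/(102 + I)
A = 5396 (A = 5 + 5391 = 5396)
28104 - (S + 24465)*(s(-157, -143) + A) = 28104 - (16878 + 24465)*((-3 - 157)/(102 - 143) + 5396) = 28104 - 41343*(-160/(-41) + 5396) = 28104 - 41343*(-1/41*(-160) + 5396) = 28104 - 41343*(160/41 + 5396) = 28104 - 41343*221396/41 = 28104 - 1*9153174828/41 = 28104 - 9153174828/41 = -9152022564/41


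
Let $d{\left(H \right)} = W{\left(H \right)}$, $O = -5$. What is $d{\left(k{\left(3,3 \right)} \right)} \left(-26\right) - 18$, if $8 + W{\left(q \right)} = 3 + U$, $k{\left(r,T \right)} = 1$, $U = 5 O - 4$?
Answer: $866$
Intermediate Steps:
$U = -29$ ($U = 5 \left(-5\right) - 4 = -25 - 4 = -29$)
$W{\left(q \right)} = -34$ ($W{\left(q \right)} = -8 + \left(3 - 29\right) = -8 - 26 = -34$)
$d{\left(H \right)} = -34$
$d{\left(k{\left(3,3 \right)} \right)} \left(-26\right) - 18 = \left(-34\right) \left(-26\right) - 18 = 884 - 18 = 866$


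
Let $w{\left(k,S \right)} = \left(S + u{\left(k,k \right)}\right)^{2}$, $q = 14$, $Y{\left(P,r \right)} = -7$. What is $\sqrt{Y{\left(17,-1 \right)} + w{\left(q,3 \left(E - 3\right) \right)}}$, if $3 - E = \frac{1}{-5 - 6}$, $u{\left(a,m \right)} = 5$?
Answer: $\frac{\sqrt{2517}}{11} \approx 4.5609$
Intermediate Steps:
$E = \frac{34}{11}$ ($E = 3 - \frac{1}{-5 - 6} = 3 - \frac{1}{-11} = 3 - - \frac{1}{11} = 3 + \frac{1}{11} = \frac{34}{11} \approx 3.0909$)
$w{\left(k,S \right)} = \left(5 + S\right)^{2}$ ($w{\left(k,S \right)} = \left(S + 5\right)^{2} = \left(5 + S\right)^{2}$)
$\sqrt{Y{\left(17,-1 \right)} + w{\left(q,3 \left(E - 3\right) \right)}} = \sqrt{-7 + \left(5 + 3 \left(\frac{34}{11} - 3\right)\right)^{2}} = \sqrt{-7 + \left(5 + 3 \cdot \frac{1}{11}\right)^{2}} = \sqrt{-7 + \left(5 + \frac{3}{11}\right)^{2}} = \sqrt{-7 + \left(\frac{58}{11}\right)^{2}} = \sqrt{-7 + \frac{3364}{121}} = \sqrt{\frac{2517}{121}} = \frac{\sqrt{2517}}{11}$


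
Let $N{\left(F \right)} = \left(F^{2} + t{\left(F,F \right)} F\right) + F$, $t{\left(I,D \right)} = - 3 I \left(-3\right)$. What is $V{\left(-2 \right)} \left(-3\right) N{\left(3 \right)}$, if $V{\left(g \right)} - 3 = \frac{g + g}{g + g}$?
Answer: $-1116$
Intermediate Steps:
$t{\left(I,D \right)} = 9 I$
$N{\left(F \right)} = F + 10 F^{2}$ ($N{\left(F \right)} = \left(F^{2} + 9 F F\right) + F = \left(F^{2} + 9 F^{2}\right) + F = 10 F^{2} + F = F + 10 F^{2}$)
$V{\left(g \right)} = 4$ ($V{\left(g \right)} = 3 + \frac{g + g}{g + g} = 3 + \frac{2 g}{2 g} = 3 + 2 g \frac{1}{2 g} = 3 + 1 = 4$)
$V{\left(-2 \right)} \left(-3\right) N{\left(3 \right)} = 4 \left(-3\right) 3 \left(1 + 10 \cdot 3\right) = - 12 \cdot 3 \left(1 + 30\right) = - 12 \cdot 3 \cdot 31 = \left(-12\right) 93 = -1116$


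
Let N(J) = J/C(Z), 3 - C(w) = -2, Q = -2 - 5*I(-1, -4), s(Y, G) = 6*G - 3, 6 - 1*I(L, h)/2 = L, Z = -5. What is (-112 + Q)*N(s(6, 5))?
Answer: -4968/5 ≈ -993.60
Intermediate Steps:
I(L, h) = 12 - 2*L
s(Y, G) = -3 + 6*G
Q = -72 (Q = -2 - 5*(12 - 2*(-1)) = -2 - 5*(12 + 2) = -2 - 5*14 = -2 - 70 = -72)
C(w) = 5 (C(w) = 3 - 1*(-2) = 3 + 2 = 5)
N(J) = J/5
(-112 + Q)*N(s(6, 5)) = (-112 - 72)*((-3 + 6*5)/5) = -184*(-3 + 30)/5 = -184*27/5 = -4968/5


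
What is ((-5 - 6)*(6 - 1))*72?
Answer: -3960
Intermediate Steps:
((-5 - 6)*(6 - 1))*72 = -11*5*72 = -55*72 = -3960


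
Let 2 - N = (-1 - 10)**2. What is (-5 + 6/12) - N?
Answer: 229/2 ≈ 114.50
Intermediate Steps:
N = -119 (N = 2 - (-1 - 10)**2 = 2 - 1*(-11)**2 = 2 - 1*121 = 2 - 121 = -119)
(-5 + 6/12) - N = (-5 + 6/12) - 1*(-119) = (-5 + (1/12)*6) + 119 = (-5 + 1/2) + 119 = -9/2 + 119 = 229/2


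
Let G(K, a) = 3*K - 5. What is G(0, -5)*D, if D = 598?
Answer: -2990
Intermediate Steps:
G(K, a) = -5 + 3*K
G(0, -5)*D = (-5 + 3*0)*598 = (-5 + 0)*598 = -5*598 = -2990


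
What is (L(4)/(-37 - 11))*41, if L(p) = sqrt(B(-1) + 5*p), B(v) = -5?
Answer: -41*sqrt(15)/48 ≈ -3.3082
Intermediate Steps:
L(p) = sqrt(-5 + 5*p)
(L(4)/(-37 - 11))*41 = (sqrt(-5 + 5*4)/(-37 - 11))*41 = (sqrt(-5 + 20)/(-48))*41 = (sqrt(15)*(-1/48))*41 = -sqrt(15)/48*41 = -41*sqrt(15)/48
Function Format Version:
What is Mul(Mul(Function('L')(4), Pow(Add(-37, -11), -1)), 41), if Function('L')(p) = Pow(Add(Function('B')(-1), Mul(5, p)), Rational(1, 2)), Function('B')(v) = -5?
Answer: Mul(Rational(-41, 48), Pow(15, Rational(1, 2))) ≈ -3.3082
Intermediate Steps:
Function('L')(p) = Pow(Add(-5, Mul(5, p)), Rational(1, 2))
Mul(Mul(Function('L')(4), Pow(Add(-37, -11), -1)), 41) = Mul(Mul(Pow(Add(-5, Mul(5, 4)), Rational(1, 2)), Pow(Add(-37, -11), -1)), 41) = Mul(Mul(Pow(Add(-5, 20), Rational(1, 2)), Pow(-48, -1)), 41) = Mul(Mul(Pow(15, Rational(1, 2)), Rational(-1, 48)), 41) = Mul(Mul(Rational(-1, 48), Pow(15, Rational(1, 2))), 41) = Mul(Rational(-41, 48), Pow(15, Rational(1, 2)))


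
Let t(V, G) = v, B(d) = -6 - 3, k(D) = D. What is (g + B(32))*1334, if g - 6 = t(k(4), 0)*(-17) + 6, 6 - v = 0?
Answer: -132066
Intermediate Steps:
B(d) = -9
v = 6 (v = 6 - 1*0 = 6 + 0 = 6)
t(V, G) = 6
g = -90 (g = 6 + (6*(-17) + 6) = 6 + (-102 + 6) = 6 - 96 = -90)
(g + B(32))*1334 = (-90 - 9)*1334 = -99*1334 = -132066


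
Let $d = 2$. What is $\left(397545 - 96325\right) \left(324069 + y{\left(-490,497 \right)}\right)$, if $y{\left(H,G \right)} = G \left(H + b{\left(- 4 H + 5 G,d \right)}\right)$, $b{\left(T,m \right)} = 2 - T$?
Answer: $-640885311040$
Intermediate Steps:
$y{\left(H,G \right)} = G \left(2 - 5 G + 5 H\right)$ ($y{\left(H,G \right)} = G \left(H - \left(-2 - 4 H + 5 G\right)\right) = G \left(H + \left(2 - 5 G + 4 H\right)\right) = G \left(2 - 5 G + 5 H\right)$)
$\left(397545 - 96325\right) \left(324069 + y{\left(-490,497 \right)}\right) = \left(397545 - 96325\right) \left(324069 + 497 \left(2 - 2485 + 5 \left(-490\right)\right)\right) = 301220 \left(324069 + 497 \left(2 - 2485 - 2450\right)\right) = 301220 \left(324069 + 497 \left(-4933\right)\right) = 301220 \left(324069 - 2451701\right) = 301220 \left(-2127632\right) = -640885311040$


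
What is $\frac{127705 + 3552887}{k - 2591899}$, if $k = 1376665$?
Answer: $- \frac{613432}{202539} \approx -3.0287$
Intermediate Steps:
$\frac{127705 + 3552887}{k - 2591899} = \frac{127705 + 3552887}{1376665 - 2591899} = \frac{3680592}{-1215234} = 3680592 \left(- \frac{1}{1215234}\right) = - \frac{613432}{202539}$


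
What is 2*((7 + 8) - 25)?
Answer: -20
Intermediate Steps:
2*((7 + 8) - 25) = 2*(15 - 25) = 2*(-10) = -20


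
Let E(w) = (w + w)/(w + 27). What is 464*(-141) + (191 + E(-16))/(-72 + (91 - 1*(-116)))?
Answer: -97152571/1485 ≈ -65423.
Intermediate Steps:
E(w) = 2*w/(27 + w) (E(w) = (2*w)/(27 + w) = 2*w/(27 + w))
464*(-141) + (191 + E(-16))/(-72 + (91 - 1*(-116))) = 464*(-141) + (191 + 2*(-16)/(27 - 16))/(-72 + (91 - 1*(-116))) = -65424 + (191 + 2*(-16)/11)/(-72 + (91 + 116)) = -65424 + (191 + 2*(-16)*(1/11))/(-72 + 207) = -65424 + (191 - 32/11)/135 = -65424 + (2069/11)*(1/135) = -65424 + 2069/1485 = -97152571/1485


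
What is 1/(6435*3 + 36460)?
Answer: 1/55765 ≈ 1.7932e-5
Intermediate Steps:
1/(6435*3 + 36460) = 1/(19305 + 36460) = 1/55765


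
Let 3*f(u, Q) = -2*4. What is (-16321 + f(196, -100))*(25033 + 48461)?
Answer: -1199691558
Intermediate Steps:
f(u, Q) = -8/3 (f(u, Q) = (-2*4)/3 = (⅓)*(-8) = -8/3)
(-16321 + f(196, -100))*(25033 + 48461) = (-16321 - 8/3)*(25033 + 48461) = -48971/3*73494 = -1199691558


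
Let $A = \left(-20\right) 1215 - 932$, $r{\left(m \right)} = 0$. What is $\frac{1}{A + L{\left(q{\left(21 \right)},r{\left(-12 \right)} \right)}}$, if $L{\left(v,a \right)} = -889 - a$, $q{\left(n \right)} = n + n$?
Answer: $- \frac{1}{26121} \approx -3.8283 \cdot 10^{-5}$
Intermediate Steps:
$q{\left(n \right)} = 2 n$
$A = -25232$ ($A = -24300 - 932 = -25232$)
$\frac{1}{A + L{\left(q{\left(21 \right)},r{\left(-12 \right)} \right)}} = \frac{1}{-25232 - 889} = \frac{1}{-26121} = - \frac{1}{26121}$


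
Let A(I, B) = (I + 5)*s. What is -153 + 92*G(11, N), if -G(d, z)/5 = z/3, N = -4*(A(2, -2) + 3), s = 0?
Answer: 1687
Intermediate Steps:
A(I, B) = 0 (A(I, B) = (I + 5)*0 = (5 + I)*0 = 0)
N = -12 (N = -4*(0 + 3) = -4*3 = -12)
G(d, z) = -5*z/3
-153 + 92*G(11, N) = -153 + 92*(-5/3*(-12)) = -153 + 92*20 = -153 + 1840 = 1687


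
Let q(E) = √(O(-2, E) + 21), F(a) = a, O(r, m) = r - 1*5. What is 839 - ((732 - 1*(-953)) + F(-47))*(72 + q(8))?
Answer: -117097 - 1638*√14 ≈ -1.2323e+5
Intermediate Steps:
O(r, m) = -5 + r (O(r, m) = r - 5 = -5 + r)
q(E) = √14 (q(E) = √((-5 - 2) + 21) = √(-7 + 21) = √14)
839 - ((732 - 1*(-953)) + F(-47))*(72 + q(8)) = 839 - ((732 - 1*(-953)) - 47)*(72 + √14) = 839 - ((732 + 953) - 47)*(72 + √14) = 839 - (1685 - 47)*(72 + √14) = 839 - 1638*(72 + √14) = 839 - (117936 + 1638*√14) = 839 + (-117936 - 1638*√14) = -117097 - 1638*√14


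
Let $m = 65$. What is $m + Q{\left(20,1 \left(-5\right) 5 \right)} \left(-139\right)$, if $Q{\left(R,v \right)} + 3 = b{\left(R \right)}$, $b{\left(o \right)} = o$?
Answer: $-2298$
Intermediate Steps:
$Q{\left(R,v \right)} = -3 + R$
$m + Q{\left(20,1 \left(-5\right) 5 \right)} \left(-139\right) = 65 + \left(-3 + 20\right) \left(-139\right) = 65 + 17 \left(-139\right) = 65 - 2363 = -2298$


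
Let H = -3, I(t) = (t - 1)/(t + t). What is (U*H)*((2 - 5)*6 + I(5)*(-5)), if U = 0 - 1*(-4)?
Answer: 240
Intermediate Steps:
I(t) = (-1 + t)/(2*t) (I(t) = (-1 + t)/((2*t)) = (-1 + t)*(1/(2*t)) = (-1 + t)/(2*t))
U = 4 (U = 0 + 4 = 4)
(U*H)*((2 - 5)*6 + I(5)*(-5)) = (4*(-3))*((2 - 5)*6 + ((½)*(-1 + 5)/5)*(-5)) = -12*(-3*6 + ((½)*(⅕)*4)*(-5)) = -12*(-18 + (⅖)*(-5)) = -12*(-18 - 2) = -12*(-20) = 240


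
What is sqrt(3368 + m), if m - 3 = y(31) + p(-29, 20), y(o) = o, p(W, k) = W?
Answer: sqrt(3373) ≈ 58.078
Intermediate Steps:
m = 5 (m = 3 + (31 - 29) = 3 + 2 = 5)
sqrt(3368 + m) = sqrt(3368 + 5) = sqrt(3373)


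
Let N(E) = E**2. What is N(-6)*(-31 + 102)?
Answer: 2556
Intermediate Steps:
N(-6)*(-31 + 102) = (-6)**2*(-31 + 102) = 36*71 = 2556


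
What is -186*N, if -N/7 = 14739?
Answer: 19190178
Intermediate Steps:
N = -103173 (N = -7*14739 = -103173)
-186*N = -186*(-103173) = 19190178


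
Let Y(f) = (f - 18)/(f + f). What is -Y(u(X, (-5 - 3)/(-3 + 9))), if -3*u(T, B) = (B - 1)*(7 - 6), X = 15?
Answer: 155/14 ≈ 11.071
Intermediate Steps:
u(T, B) = 1/3 - B/3 (u(T, B) = -(B - 1)*(7 - 6)/3 = -(-1 + B)/3 = 1/3 - B/3)
Y(f) = (-18 + f)/(2*f) (Y(f) = (-18 + f)/((2*f)) = (-18 + f)*(1/(2*f)) = (-18 + f)/(2*f))
-Y(u(X, (-5 - 3)/(-3 + 9))) = -(-18 + (1/3 - (-5 - 3)/(3*(-3 + 9))))/(2*(1/3 - (-5 - 3)/(3*(-3 + 9)))) = -(-18 + (1/3 - (-8)/(3*6)))/(2*(1/3 - (-8)/(3*6))) = -(-18 + (1/3 - 1/3*(-4/3)))/(2*(1/3 - 1/3*(-4/3))) = -(-18 + (1/3 + 4/9))/(2*(1/3 + 4/9)) = -(-18 + 7/9)/(2*7/9) = -9*(-155)/(2*7*9) = -1*(-155/14) = 155/14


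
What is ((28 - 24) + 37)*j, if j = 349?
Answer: 14309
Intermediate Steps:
((28 - 24) + 37)*j = ((28 - 24) + 37)*349 = (4 + 37)*349 = 41*349 = 14309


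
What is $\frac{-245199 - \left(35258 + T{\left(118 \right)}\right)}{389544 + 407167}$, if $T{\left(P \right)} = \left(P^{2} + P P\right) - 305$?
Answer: $- \frac{308000}{796711} \approx -0.38659$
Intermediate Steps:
$T{\left(P \right)} = -305 + 2 P^{2}$ ($T{\left(P \right)} = \left(P^{2} + P^{2}\right) - 305 = 2 P^{2} - 305 = -305 + 2 P^{2}$)
$\frac{-245199 - \left(35258 + T{\left(118 \right)}\right)}{389544 + 407167} = \frac{-245199 - \left(34953 + 27848\right)}{389544 + 407167} = \frac{-245199 - \left(34953 + 27848\right)}{796711} = \left(-245199 - 62801\right) \frac{1}{796711} = \left(-308000\right) \frac{1}{796711} = - \frac{308000}{796711}$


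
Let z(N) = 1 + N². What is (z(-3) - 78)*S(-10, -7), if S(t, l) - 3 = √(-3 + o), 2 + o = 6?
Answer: -272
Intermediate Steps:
o = 4 (o = -2 + 6 = 4)
S(t, l) = 4 (S(t, l) = 3 + √(-3 + 4) = 3 + √1 = 3 + 1 = 4)
(z(-3) - 78)*S(-10, -7) = ((1 + (-3)²) - 78)*4 = ((1 + 9) - 78)*4 = (10 - 78)*4 = -68*4 = -272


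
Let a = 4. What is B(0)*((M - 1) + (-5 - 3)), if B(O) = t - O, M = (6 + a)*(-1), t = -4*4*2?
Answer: 608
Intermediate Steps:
t = -32 (t = -16*2 = -32)
M = -10 (M = (6 + 4)*(-1) = 10*(-1) = -10)
B(O) = -32 - O
B(0)*((M - 1) + (-5 - 3)) = (-32 - 1*0)*((-10 - 1) + (-5 - 3)) = (-32 + 0)*(-11 - 8) = -32*(-19) = 608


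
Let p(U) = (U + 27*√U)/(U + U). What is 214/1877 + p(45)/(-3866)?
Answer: 1652771/14512964 - 9*√5/38660 ≈ 0.11336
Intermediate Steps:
p(U) = (U + 27*√U)/(2*U) (p(U) = (U + 27*√U)/((2*U)) = (U + 27*√U)*(1/(2*U)) = (U + 27*√U)/(2*U))
214/1877 + p(45)/(-3866) = 214/1877 + (½ + 27/(2*√45))/(-3866) = 214*(1/1877) + (½ + 27*(√5/15)/2)*(-1/3866) = 214/1877 + (½ + 9*√5/10)*(-1/3866) = 214/1877 + (-1/7732 - 9*√5/38660) = 1652771/14512964 - 9*√5/38660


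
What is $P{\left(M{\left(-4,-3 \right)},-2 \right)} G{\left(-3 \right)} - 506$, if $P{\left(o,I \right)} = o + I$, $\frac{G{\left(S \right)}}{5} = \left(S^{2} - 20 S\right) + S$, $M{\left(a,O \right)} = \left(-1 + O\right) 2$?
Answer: $-3806$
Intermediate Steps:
$M{\left(a,O \right)} = -2 + 2 O$
$G{\left(S \right)} = - 95 S + 5 S^{2}$ ($G{\left(S \right)} = 5 \left(\left(S^{2} - 20 S\right) + S\right) = 5 \left(S^{2} - 19 S\right) = - 95 S + 5 S^{2}$)
$P{\left(o,I \right)} = I + o$
$P{\left(M{\left(-4,-3 \right)},-2 \right)} G{\left(-3 \right)} - 506 = \left(-2 + \left(-2 + 2 \left(-3\right)\right)\right) 5 \left(-3\right) \left(-19 - 3\right) - 506 = \left(-2 - 8\right) 5 \left(-3\right) \left(-22\right) - 506 = \left(-2 - 8\right) 330 - 506 = \left(-10\right) 330 - 506 = -3300 - 506 = -3806$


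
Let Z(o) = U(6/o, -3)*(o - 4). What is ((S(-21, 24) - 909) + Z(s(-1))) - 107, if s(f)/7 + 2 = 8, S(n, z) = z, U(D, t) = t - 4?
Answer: -1258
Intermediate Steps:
U(D, t) = -4 + t
s(f) = 42 (s(f) = -14 + 7*8 = -14 + 56 = 42)
Z(o) = 28 - 7*o (Z(o) = (-4 - 3)*(o - 4) = -7*(-4 + o) = 28 - 7*o)
((S(-21, 24) - 909) + Z(s(-1))) - 107 = ((24 - 909) + (28 - 7*42)) - 107 = (-885 + (28 - 294)) - 107 = (-885 - 266) - 107 = -1151 - 107 = -1258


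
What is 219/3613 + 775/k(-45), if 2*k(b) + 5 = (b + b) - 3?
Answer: -2789344/177037 ≈ -15.756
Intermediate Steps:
k(b) = -4 + b (k(b) = -5/2 + ((b + b) - 3)/2 = -5/2 + (2*b - 3)/2 = -5/2 + (-3 + 2*b)/2 = -5/2 + (-3/2 + b) = -4 + b)
219/3613 + 775/k(-45) = 219/3613 + 775/(-4 - 45) = 219*(1/3613) + 775/(-49) = 219/3613 + 775*(-1/49) = 219/3613 - 775/49 = -2789344/177037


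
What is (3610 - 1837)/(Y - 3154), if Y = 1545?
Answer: -1773/1609 ≈ -1.1019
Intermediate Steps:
(3610 - 1837)/(Y - 3154) = (3610 - 1837)/(1545 - 3154) = 1773/(-1609) = 1773*(-1/1609) = -1773/1609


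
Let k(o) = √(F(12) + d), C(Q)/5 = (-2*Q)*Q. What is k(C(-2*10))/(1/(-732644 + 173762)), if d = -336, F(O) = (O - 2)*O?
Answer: -3353292*I*√6 ≈ -8.2139e+6*I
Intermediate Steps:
F(O) = O*(-2 + O) (F(O) = (-2 + O)*O = O*(-2 + O))
C(Q) = -10*Q² (C(Q) = 5*((-2*Q)*Q) = 5*(-2*Q²) = -10*Q²)
k(o) = 6*I*√6 (k(o) = √(12*(-2 + 12) - 336) = √(12*10 - 336) = √(120 - 336) = √(-216) = 6*I*√6)
k(C(-2*10))/(1/(-732644 + 173762)) = (6*I*√6)/(1/(-732644 + 173762)) = (6*I*√6)/(1/(-558882)) = (6*I*√6)/(-1/558882) = (6*I*√6)*(-558882) = -3353292*I*√6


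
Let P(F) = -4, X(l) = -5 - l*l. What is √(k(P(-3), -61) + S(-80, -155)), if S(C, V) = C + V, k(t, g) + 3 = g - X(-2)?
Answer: I*√290 ≈ 17.029*I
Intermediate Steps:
X(l) = -5 - l²
k(t, g) = 6 + g (k(t, g) = -3 + (g - (-5 - 1*(-2)²)) = -3 + (g - (-5 - 1*4)) = -3 + (g - (-5 - 4)) = -3 + (g - 1*(-9)) = -3 + (g + 9) = -3 + (9 + g) = 6 + g)
√(k(P(-3), -61) + S(-80, -155)) = √((6 - 61) + (-80 - 155)) = √(-55 - 235) = √(-290) = I*√290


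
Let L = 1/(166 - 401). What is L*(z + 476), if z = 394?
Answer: -174/47 ≈ -3.7021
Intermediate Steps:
L = -1/235 (L = 1/(-235) = -1/235 ≈ -0.0042553)
L*(z + 476) = -(394 + 476)/235 = -1/235*870 = -174/47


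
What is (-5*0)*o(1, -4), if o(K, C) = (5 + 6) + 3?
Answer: 0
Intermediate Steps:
o(K, C) = 14 (o(K, C) = 11 + 3 = 14)
(-5*0)*o(1, -4) = -5*0*14 = 0*14 = 0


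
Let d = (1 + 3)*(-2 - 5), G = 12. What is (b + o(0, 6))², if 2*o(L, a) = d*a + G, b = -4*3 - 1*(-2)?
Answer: 7744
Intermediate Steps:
d = -28 (d = 4*(-7) = -28)
b = -10 (b = -12 + 2 = -10)
o(L, a) = 6 - 14*a (o(L, a) = (-28*a + 12)/2 = (12 - 28*a)/2 = 6 - 14*a)
(b + o(0, 6))² = (-10 + (6 - 14*6))² = (-10 + (6 - 84))² = (-10 - 78)² = (-88)² = 7744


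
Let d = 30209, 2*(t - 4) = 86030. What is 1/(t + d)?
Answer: 1/73228 ≈ 1.3656e-5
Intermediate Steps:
t = 43019 (t = 4 + (½)*86030 = 4 + 43015 = 43019)
1/(t + d) = 1/(43019 + 30209) = 1/73228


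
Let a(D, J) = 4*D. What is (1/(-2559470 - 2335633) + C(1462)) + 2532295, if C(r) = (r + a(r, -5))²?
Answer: 273971058269684/4895103 ≈ 5.5968e+7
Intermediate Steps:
C(r) = 25*r² (C(r) = (r + 4*r)² = (5*r)² = 25*r²)
(1/(-2559470 - 2335633) + C(1462)) + 2532295 = (1/(-2559470 - 2335633) + 25*1462²) + 2532295 = (1/(-4895103) + 25*2137444) + 2532295 = (-1/4895103 + 53436100) + 2532295 = 261575213418299/4895103 + 2532295 = 273971058269684/4895103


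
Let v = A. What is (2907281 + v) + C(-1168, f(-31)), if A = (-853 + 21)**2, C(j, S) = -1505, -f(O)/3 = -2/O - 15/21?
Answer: 3598000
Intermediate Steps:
f(O) = 15/7 + 6/O (f(O) = -3*(-2/O - 15/21) = -3*(-2/O - 15*1/21) = -3*(-2/O - 5/7) = -3*(-5/7 - 2/O) = 15/7 + 6/O)
A = 692224 (A = (-832)**2 = 692224)
v = 692224
(2907281 + v) + C(-1168, f(-31)) = (2907281 + 692224) - 1505 = 3599505 - 1505 = 3598000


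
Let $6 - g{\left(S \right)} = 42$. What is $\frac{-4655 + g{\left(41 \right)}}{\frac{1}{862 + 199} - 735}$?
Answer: $\frac{4977151}{779834} \approx 6.3823$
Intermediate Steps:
$g{\left(S \right)} = -36$ ($g{\left(S \right)} = 6 - 42 = -36$)
$\frac{-4655 + g{\left(41 \right)}}{\frac{1}{862 + 199} - 735} = \frac{-4655 - 36}{\frac{1}{862 + 199} - 735} = - \frac{4691}{\frac{1}{1061} - 735} = - \frac{4691}{- \frac{779834}{1061}} = \left(-4691\right) \left(- \frac{1061}{779834}\right) = \frac{4977151}{779834}$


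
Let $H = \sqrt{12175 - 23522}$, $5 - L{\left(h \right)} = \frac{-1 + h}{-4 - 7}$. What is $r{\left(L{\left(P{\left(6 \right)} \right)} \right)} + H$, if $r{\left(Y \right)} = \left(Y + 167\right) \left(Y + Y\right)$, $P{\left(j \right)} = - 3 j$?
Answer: $\frac{134856}{121} + i \sqrt{11347} \approx 1114.5 + 106.52 i$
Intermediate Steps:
$L{\left(h \right)} = \frac{54}{11} + \frac{h}{11}$ ($L{\left(h \right)} = 5 - \frac{-1 + h}{-4 - 7} = 5 - \frac{-1 + h}{-11} = 5 - \left(-1 + h\right) \left(- \frac{1}{11}\right) = 5 - \left(\frac{1}{11} - \frac{h}{11}\right) = 5 + \left(- \frac{1}{11} + \frac{h}{11}\right) = \frac{54}{11} + \frac{h}{11}$)
$r{\left(Y \right)} = 2 Y \left(167 + Y\right)$ ($r{\left(Y \right)} = \left(167 + Y\right) 2 Y = 2 Y \left(167 + Y\right)$)
$H = i \sqrt{11347}$ ($H = \sqrt{-11347} = i \sqrt{11347} \approx 106.52 i$)
$r{\left(L{\left(P{\left(6 \right)} \right)} \right)} + H = 2 \left(\frac{54}{11} + \frac{\left(-3\right) 6}{11}\right) \left(167 + \left(\frac{54}{11} + \frac{\left(-3\right) 6}{11}\right)\right) + i \sqrt{11347} = 2 \left(\frac{54}{11} + \frac{1}{11} \left(-18\right)\right) \left(167 + \left(\frac{54}{11} + \frac{1}{11} \left(-18\right)\right)\right) + i \sqrt{11347} = 2 \left(\frac{54}{11} - \frac{18}{11}\right) \left(167 + \left(\frac{54}{11} - \frac{18}{11}\right)\right) + i \sqrt{11347} = 2 \cdot \frac{36}{11} \left(167 + \frac{36}{11}\right) + i \sqrt{11347} = 2 \cdot \frac{36}{11} \cdot \frac{1873}{11} + i \sqrt{11347} = \frac{134856}{121} + i \sqrt{11347}$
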